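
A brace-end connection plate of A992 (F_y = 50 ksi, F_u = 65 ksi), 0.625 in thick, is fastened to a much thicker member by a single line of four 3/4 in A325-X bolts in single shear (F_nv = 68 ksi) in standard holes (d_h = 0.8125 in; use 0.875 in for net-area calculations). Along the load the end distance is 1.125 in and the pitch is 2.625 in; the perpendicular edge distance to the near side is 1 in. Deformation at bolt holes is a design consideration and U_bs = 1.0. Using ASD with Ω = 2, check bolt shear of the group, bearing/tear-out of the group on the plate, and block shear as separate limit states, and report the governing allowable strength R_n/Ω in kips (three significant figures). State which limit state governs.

Bolt shear: A_b = π·0.75²/4 = 0.4418 in²; R_n = 68 × 0.4418 × 4 × 1 = 120.2 kips → 120.2 / 2 = 60.1 kips.
Bearing: edge l_c = 0.7188, r_n = 35.04 kips; interior l_c = 1.812, r_n = 73.12 kips; R_n = 35.04 + 3·73.12 = 254.4 kips → 127 kips.
Block shear: A_gv = 5.625, A_nv = 3.711, A_nt = 0.3516 in²; R_n = min(0.6F_uA_nv, 0.6F_yA_gv) + U_bs·F_u·A_nt = 167.6 kips → 83.8 kips.
Bolt shear governs: 60.1 kips.

60.1 kips (bolt shear governs)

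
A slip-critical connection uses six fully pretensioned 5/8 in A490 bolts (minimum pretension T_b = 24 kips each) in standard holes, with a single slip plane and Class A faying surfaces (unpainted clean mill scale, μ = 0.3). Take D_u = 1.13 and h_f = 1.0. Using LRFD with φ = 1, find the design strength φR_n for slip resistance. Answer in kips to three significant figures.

R_n = μ · D_u · h_f · T_b · n_s · n_b = 0.3 × 1.13 × 1.0 × 24 × 1 × 6 = 48.82 kips.
Design strength φR_n = 1 × 48.82 = 48.8 kips.

48.8 kips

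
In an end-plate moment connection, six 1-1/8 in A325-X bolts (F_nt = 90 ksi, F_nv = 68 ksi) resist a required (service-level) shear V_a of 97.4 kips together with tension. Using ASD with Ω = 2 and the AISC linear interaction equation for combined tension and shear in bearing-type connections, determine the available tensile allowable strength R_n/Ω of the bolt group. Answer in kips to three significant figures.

220 kips

A_b = π·1.125²/4 = 0.994 in²; f_rv = 97.4 / (6 × 0.994) = 16.33 ksi.
F'_nt = 1.3 F_nt − (Ω F_nt / F_nv) f_rv = 1.3·90 − (2·90/68)·16.33 = 73.77 ksi, capped at F_nt → F'_nt = 73.77 ksi.
R_n = F'_nt · A_b · n = 73.77 × 0.994 × 6 = 440 kips.
Allowable strength R_n/Ω = 440 / 2 = 220 kips.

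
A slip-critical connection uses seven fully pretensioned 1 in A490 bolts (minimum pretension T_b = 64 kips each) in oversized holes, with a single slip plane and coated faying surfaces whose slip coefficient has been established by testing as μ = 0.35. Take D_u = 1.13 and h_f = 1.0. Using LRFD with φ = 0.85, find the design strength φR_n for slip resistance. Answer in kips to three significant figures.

151 kips

R_n = μ · D_u · h_f · T_b · n_s · n_b = 0.35 × 1.13 × 1.0 × 64 × 1 × 7 = 177.2 kips.
Design strength φR_n = 0.85 × 177.2 = 151 kips.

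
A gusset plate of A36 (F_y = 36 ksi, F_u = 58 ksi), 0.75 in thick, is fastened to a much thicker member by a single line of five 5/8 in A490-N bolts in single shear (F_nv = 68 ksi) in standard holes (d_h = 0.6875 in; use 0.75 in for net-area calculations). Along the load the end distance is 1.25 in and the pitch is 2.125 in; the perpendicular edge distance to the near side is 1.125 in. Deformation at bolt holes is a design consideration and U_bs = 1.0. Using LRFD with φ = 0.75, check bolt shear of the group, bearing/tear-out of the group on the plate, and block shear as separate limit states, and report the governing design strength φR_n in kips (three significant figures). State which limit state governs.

78.2 kips (bolt shear governs)

Bolt shear: A_b = π·0.625²/4 = 0.3068 in²; R_n = 68 × 0.3068 × 5 × 1 = 104.3 kips → 0.75 × 104.3 = 78.2 kips.
Bearing: edge l_c = 0.9062, r_n = 47.31 kips; interior l_c = 1.438, r_n = 65.25 kips; R_n = 47.31 + 4·65.25 = 308.3 kips → 231 kips.
Block shear: A_gv = 7.312, A_nv = 4.781, A_nt = 0.5625 in²; R_n = min(0.6F_uA_nv, 0.6F_yA_gv) + U_bs·F_u·A_nt = 190.6 kips → 143 kips.
Bolt shear governs: 78.2 kips.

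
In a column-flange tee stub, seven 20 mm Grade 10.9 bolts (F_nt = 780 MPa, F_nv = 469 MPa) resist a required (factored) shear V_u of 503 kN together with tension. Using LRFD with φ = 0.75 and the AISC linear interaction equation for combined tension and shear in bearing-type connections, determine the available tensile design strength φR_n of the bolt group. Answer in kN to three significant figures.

A_b = π·20²/4 = 314.2 mm²; f_rv = 503 × 1000 / (7 × 314.2) = 228.7 MPa.
F'_nt = 1.3 F_nt − (F_nt / φF_nv) f_rv = 1.3·780 − (780/(0.75·469))·228.7 = 506.8 MPa, capped at F_nt → F'_nt = 506.8 MPa.
R_n = F'_nt · A_b · n = 506.8 × 314.2 × 7 / 1000 = 1115 kN.
Design strength φR_n = 0.75 × 1115 = 836 kN.

836 kN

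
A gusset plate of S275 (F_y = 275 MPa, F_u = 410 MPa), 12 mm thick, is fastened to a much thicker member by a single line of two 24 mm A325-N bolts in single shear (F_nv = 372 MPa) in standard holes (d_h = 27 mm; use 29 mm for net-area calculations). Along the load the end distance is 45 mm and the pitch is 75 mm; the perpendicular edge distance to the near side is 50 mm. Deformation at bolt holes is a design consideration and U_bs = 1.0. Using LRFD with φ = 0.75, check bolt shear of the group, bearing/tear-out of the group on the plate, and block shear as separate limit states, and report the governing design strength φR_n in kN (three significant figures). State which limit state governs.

252 kN (bolt shear governs)

Bolt shear: A_b = π·24²/4 = 452.4 mm²; R_n = 372 × 452.4 × 2 × 1 / 1000 = 336.6 kN → 0.75 × 336.6 = 252 kN.
Bearing: edge l_c = 31.5, r_n = 186 kN; interior l_c = 48, r_n = 283.4 kN; R_n = 186 + 1·283.4 = 469.4 kN → 352 kN.
Block shear: A_gv = 1440, A_nv = 918, A_nt = 426 mm²; R_n = min(0.6F_uA_nv, 0.6F_yA_gv) + U_bs·F_u·A_nt = 400.5 kN → 300 kN.
Bolt shear governs: 252 kN.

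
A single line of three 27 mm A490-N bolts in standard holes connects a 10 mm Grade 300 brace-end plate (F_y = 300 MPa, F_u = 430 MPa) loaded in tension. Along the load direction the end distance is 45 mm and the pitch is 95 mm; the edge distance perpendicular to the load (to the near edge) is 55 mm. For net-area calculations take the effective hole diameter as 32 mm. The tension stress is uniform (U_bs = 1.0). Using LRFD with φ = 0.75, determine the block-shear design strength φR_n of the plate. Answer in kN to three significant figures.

426 kN

Shear plane L_v = 45 + 2·95 = 235 mm; A_gv = 235 × 10 = 2350 mm².
A_nv = (235 − 2.5·32) × 10 = 1550 mm².
A_nt = (55 − 0.5·32) × 10 = 390 mm².
0.6 F_u A_nv = 399.9 kN; 0.6 F_y A_gv = 423 kN → shear rupture governs the shear term.
R_n = 399.9 + 1.0 × 430 × 390 / 1000 = 567.6 kN.
Design strength φR_n = 0.75 × 567.6 = 426 kN.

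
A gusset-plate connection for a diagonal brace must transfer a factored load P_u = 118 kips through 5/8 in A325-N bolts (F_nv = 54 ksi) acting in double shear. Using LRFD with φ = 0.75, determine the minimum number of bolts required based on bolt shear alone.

5 bolts

A_b = π·0.625²/4 = 0.3068 in².
Per-bolt design strength φR_n = 0.75 × 54 × 0.3068 × 2 = 24.85 kips.
n ≥ 118 / 24.85 = 4.748 → use 5 bolts.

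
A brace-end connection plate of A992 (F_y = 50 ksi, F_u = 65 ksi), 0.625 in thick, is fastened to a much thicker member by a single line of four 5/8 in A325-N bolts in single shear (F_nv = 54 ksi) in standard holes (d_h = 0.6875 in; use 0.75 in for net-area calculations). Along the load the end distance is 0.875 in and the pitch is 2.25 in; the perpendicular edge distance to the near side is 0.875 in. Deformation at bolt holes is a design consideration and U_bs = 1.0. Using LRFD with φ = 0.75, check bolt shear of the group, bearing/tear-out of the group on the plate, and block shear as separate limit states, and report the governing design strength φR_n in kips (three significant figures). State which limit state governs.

49.7 kips (bolt shear governs)

Bolt shear: A_b = π·0.625²/4 = 0.3068 in²; R_n = 54 × 0.3068 × 4 × 1 = 66.27 kips → 0.75 × 66.27 = 49.7 kips.
Bearing: edge l_c = 0.5312, r_n = 25.9 kips; interior l_c = 1.562, r_n = 60.94 kips; R_n = 25.9 + 3·60.94 = 208.7 kips → 157 kips.
Block shear: A_gv = 4.766, A_nv = 3.125, A_nt = 0.3125 in²; R_n = min(0.6F_uA_nv, 0.6F_yA_gv) + U_bs·F_u·A_nt = 142.2 kips → 107 kips.
Bolt shear governs: 49.7 kips.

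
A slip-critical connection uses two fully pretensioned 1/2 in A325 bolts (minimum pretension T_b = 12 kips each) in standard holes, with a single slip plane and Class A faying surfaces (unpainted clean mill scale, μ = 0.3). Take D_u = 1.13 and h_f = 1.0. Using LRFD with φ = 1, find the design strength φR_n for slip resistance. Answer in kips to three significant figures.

8.14 kips

R_n = μ · D_u · h_f · T_b · n_s · n_b = 0.3 × 1.13 × 1.0 × 12 × 1 × 2 = 8.136 kips.
Design strength φR_n = 1 × 8.136 = 8.14 kips.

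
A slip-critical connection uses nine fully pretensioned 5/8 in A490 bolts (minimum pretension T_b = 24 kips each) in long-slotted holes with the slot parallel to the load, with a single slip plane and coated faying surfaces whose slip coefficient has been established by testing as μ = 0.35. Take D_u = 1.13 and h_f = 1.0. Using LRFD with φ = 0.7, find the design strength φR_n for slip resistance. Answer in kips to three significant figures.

R_n = μ · D_u · h_f · T_b · n_s · n_b = 0.35 × 1.13 × 1.0 × 24 × 1 × 9 = 85.43 kips.
Design strength φR_n = 0.7 × 85.43 = 59.8 kips.

59.8 kips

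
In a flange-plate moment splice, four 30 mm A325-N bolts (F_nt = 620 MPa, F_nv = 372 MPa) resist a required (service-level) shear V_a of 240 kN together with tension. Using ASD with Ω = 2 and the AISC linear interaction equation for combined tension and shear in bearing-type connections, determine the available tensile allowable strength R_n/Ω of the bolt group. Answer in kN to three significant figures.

A_b = π·30²/4 = 706.9 mm²; f_rv = 240 × 1000 / (4 × 706.9) = 84.88 MPa.
F'_nt = 1.3 F_nt − (Ω F_nt / F_nv) f_rv = 1.3·620 − (2·620/372)·84.88 = 523.1 MPa, capped at F_nt → F'_nt = 523.1 MPa.
R_n = F'_nt · A_b · n = 523.1 × 706.9 × 4 / 1000 = 1479 kN.
Allowable strength R_n/Ω = 1479 / 2 = 739 kN.

739 kN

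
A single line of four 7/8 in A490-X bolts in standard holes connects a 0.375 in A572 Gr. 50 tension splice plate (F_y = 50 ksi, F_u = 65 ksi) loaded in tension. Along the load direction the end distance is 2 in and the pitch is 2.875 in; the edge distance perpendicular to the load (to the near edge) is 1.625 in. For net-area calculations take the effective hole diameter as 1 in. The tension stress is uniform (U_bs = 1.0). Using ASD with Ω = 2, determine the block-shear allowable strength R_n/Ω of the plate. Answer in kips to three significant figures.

65.8 kips

Shear plane L_v = 2 + 3·2.875 = 10.62 in; A_gv = 10.62 × 0.375 = 3.984 in².
A_nv = (10.62 − 3.5·1) × 0.375 = 2.672 in².
A_nt = (1.625 − 0.5·1) × 0.375 = 0.4219 in².
0.6 F_u A_nv = 104.2 kips; 0.6 F_y A_gv = 119.5 kips → shear rupture governs the shear term.
R_n = 104.2 + 1.0 × 65 × 0.4219 = 131.6 kips.
Allowable strength R_n/Ω = 131.6 / 2 = 65.8 kips.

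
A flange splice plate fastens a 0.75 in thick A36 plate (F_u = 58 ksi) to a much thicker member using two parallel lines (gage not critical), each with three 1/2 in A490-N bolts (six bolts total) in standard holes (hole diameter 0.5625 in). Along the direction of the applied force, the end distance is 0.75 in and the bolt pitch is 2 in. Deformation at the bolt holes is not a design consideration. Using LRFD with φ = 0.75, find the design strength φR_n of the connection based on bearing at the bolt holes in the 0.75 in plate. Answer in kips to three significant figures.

242 kips

Per bolt r_n = 1.5 l_c t F_u ≤ 3.0 d t F_u; upper limit = 3.0 × 0.5 × 0.75 × 58 = 65.25 kips.
Edge bolt: l_c = 0.75 − 0.5625/2 = 0.4688 in → 1.5 × 0.4688 × 0.75 × 58 = 30.59 → r_n = 30.59 kips.
Interior bolts: l_c = 2 − 0.5625 = 1.438 in → 1.5 × 1.438 × 0.75 × 58 = 93.8 → r_n = 65.25 kips.
R_n = 2 × 30.59 + 4 × 65.25 = 322.2 kips.
Design strength φR_n = 0.75 × 322.2 = 242 kips.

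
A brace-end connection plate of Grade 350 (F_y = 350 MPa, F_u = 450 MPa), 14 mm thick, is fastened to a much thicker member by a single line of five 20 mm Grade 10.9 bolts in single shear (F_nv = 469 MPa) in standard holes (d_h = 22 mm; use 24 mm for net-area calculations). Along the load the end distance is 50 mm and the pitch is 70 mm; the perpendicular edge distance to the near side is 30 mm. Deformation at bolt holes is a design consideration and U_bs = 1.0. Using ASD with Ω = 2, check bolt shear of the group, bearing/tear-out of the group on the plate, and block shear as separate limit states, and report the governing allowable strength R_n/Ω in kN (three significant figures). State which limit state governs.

Bolt shear: A_b = π·20²/4 = 314.2 mm²; R_n = 469 × 314.2 × 5 × 1 / 1000 = 736.7 kN → 736.7 / 2 = 368 kN.
Bearing: edge l_c = 39, r_n = 294.8 kN; interior l_c = 48, r_n = 302.4 kN; R_n = 294.8 + 4·302.4 = 1504 kN → 752 kN.
Block shear: A_gv = 4620, A_nv = 3108, A_nt = 252 mm²; R_n = min(0.6F_uA_nv, 0.6F_yA_gv) + U_bs·F_u·A_nt = 952.6 kN → 476 kN.
Bolt shear governs: 368 kN.

368 kN (bolt shear governs)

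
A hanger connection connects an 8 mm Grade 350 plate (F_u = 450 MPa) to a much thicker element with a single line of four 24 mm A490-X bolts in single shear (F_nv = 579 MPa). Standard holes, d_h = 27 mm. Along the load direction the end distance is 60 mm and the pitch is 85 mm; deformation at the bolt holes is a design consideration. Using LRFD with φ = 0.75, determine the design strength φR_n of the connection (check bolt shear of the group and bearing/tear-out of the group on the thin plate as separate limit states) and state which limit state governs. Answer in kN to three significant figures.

Bolt shear: A_b = π·24²/4 = 452.4 mm²; R_n = 579 × 452.4 × 4 × 1 / 1000 = 1048 kN → 0.75 × 1048 = 786 kN.
Bearing (1.2 l_c t F_u ≤ 2.4 d t F_u): upper limit = 2.4·24·8·450 / 1000 = 207.4 kN.
  Edge l_c = 60 − 27/2 = 46.5 → r_n = 200.9 kN; interior l_c = 85 − 27 = 58 → r_n = 207.4 kN.
  R_n,bearing = 1·200.9 + 3·207.4 = 823 kN → 0.75 × 823 = 617 kN.
Bearing governs: 617 kN.

617 kN (bearing governs)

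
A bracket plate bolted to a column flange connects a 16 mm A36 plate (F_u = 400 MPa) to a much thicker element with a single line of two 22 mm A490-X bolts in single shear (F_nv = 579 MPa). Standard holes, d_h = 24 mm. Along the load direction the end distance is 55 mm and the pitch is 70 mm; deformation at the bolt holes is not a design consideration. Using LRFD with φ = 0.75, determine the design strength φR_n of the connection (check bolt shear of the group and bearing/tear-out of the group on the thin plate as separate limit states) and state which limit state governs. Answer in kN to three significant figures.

330 kN (bolt shear governs)

Bolt shear: A_b = π·22²/4 = 380.1 mm²; R_n = 579 × 380.1 × 2 × 1 / 1000 = 440.2 kN → 0.75 × 440.2 = 330 kN.
Bearing (1.5 l_c t F_u ≤ 3.0 d t F_u): upper limit = 3.0·22·16·400 / 1000 = 422.4 kN.
  Edge l_c = 55 − 24/2 = 43 → r_n = 412.8 kN; interior l_c = 70 − 24 = 46 → r_n = 422.4 kN.
  R_n,bearing = 1·412.8 + 1·422.4 = 835.2 kN → 0.75 × 835.2 = 626 kN.
Bolt shear governs: 330 kN.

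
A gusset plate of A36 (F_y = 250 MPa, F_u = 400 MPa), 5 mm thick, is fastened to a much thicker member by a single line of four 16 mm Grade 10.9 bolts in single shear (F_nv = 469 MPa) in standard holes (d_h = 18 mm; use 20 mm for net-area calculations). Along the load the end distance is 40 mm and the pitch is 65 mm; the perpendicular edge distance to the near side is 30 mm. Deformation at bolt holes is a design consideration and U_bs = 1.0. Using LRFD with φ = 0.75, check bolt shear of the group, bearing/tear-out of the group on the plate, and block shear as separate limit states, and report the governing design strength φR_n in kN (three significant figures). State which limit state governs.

Bolt shear: A_b = π·16²/4 = 201.1 mm²; R_n = 469 × 201.1 × 4 × 1 / 1000 = 377.2 kN → 0.75 × 377.2 = 283 kN.
Bearing: edge l_c = 31, r_n = 74.4 kN; interior l_c = 47, r_n = 76.8 kN; R_n = 74.4 + 3·76.8 = 304.8 kN → 229 kN.
Block shear: A_gv = 1175, A_nv = 825, A_nt = 100 mm²; R_n = min(0.6F_uA_nv, 0.6F_yA_gv) + U_bs·F_u·A_nt = 216.2 kN → 162 kN.
Block shear governs: 162 kN.

162 kN (block shear governs)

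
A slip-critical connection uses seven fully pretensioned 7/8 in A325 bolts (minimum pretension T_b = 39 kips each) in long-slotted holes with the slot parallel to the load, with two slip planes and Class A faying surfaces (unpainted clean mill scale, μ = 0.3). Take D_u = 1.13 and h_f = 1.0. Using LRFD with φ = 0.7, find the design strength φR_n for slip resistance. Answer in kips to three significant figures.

130 kips

R_n = μ · D_u · h_f · T_b · n_s · n_b = 0.3 × 1.13 × 1.0 × 39 × 2 × 7 = 185.1 kips.
Design strength φR_n = 0.7 × 185.1 = 130 kips.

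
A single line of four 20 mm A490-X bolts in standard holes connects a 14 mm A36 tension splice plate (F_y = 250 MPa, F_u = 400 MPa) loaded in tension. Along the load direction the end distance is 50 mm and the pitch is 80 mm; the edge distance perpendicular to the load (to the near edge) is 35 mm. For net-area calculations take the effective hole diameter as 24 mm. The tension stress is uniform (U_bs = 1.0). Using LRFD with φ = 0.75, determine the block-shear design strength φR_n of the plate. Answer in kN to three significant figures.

553 kN

Shear plane L_v = 50 + 3·80 = 290 mm; A_gv = 290 × 14 = 4060 mm².
A_nv = (290 − 3.5·24) × 14 = 2884 mm².
A_nt = (35 − 0.5·24) × 14 = 322 mm².
0.6 F_u A_nv = 692.2 kN; 0.6 F_y A_gv = 609 kN → shear yielding governs the shear term.
R_n = 609 + 1.0 × 400 × 322 / 1000 = 737.8 kN.
Design strength φR_n = 0.75 × 737.8 = 553 kN.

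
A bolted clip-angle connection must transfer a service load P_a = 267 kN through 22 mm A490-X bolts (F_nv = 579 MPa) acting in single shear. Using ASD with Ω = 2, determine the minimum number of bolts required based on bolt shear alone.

A_b = π·22²/4 = 380.1 mm².
Per-bolt allowable strength R_n/Ω = 579 × 380.1 × 1 / 1000 / 2 = 110 kN.
n ≥ 267 / 110 = 2.426 → use 3 bolts.

3 bolts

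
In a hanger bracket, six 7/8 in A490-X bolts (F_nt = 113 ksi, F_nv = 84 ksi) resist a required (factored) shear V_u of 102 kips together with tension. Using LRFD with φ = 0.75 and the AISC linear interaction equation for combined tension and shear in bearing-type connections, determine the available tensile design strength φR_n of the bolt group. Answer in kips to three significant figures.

A_b = π·0.875²/4 = 0.6013 in²; f_rv = 102 / (6 × 0.6013) = 28.27 ksi.
F'_nt = 1.3 F_nt − (F_nt / φF_nv) f_rv = 1.3·113 − (113/(0.75·84))·28.27 = 96.19 ksi, capped at F_nt → F'_nt = 96.19 ksi.
R_n = F'_nt · A_b · n = 96.19 × 0.6013 × 6 = 347.1 kips.
Design strength φR_n = 0.75 × 347.1 = 260 kips.

260 kips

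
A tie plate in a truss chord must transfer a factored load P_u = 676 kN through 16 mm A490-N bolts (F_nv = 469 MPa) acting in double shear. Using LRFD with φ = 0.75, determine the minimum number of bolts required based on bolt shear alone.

5 bolts

A_b = π·16²/4 = 201.1 mm².
Per-bolt design strength φR_n = 0.75 × 469 × 201.1 × 2 / 1000 = 141.4 kN.
n ≥ 676 / 141.4 = 4.779 → use 5 bolts.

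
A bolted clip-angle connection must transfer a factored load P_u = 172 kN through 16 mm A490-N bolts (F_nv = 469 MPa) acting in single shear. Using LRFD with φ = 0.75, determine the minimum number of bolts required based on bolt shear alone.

A_b = π·16²/4 = 201.1 mm².
Per-bolt design strength φR_n = 0.75 × 469 × 201.1 × 1 / 1000 = 70.72 kN.
n ≥ 172 / 70.72 = 2.432 → use 3 bolts.

3 bolts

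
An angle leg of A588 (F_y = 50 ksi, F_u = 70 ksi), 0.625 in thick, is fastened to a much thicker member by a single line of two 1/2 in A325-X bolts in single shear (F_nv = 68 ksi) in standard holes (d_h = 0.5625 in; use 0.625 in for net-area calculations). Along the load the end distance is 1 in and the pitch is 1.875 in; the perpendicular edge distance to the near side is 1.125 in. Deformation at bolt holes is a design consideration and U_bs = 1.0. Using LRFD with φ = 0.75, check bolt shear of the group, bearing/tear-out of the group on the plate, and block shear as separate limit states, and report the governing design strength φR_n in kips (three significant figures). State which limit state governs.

20 kips (bolt shear governs)

Bolt shear: A_b = π·0.5²/4 = 0.1963 in²; R_n = 68 × 0.1963 × 2 × 1 = 26.7 kips → 0.75 × 26.7 = 20 kips.
Bearing: edge l_c = 0.7188, r_n = 37.73 kips; interior l_c = 1.312, r_n = 52.5 kips; R_n = 37.73 + 1·52.5 = 90.23 kips → 67.7 kips.
Block shear: A_gv = 1.797, A_nv = 1.211, A_nt = 0.5078 in²; R_n = min(0.6F_uA_nv, 0.6F_yA_gv) + U_bs·F_u·A_nt = 86.41 kips → 64.8 kips.
Bolt shear governs: 20 kips.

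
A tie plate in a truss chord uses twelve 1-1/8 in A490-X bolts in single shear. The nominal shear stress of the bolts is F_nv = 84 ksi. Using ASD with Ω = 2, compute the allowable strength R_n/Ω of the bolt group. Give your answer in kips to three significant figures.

A_b = π × 1.125² / 4 = 0.994 in².
R_n = F_nv · A_b · n · n_s = 84 × 0.994 × 12 × 1 = 1002 kips.
Allowable strength R_n/Ω = 1002 / 2 = 501 kips.

501 kips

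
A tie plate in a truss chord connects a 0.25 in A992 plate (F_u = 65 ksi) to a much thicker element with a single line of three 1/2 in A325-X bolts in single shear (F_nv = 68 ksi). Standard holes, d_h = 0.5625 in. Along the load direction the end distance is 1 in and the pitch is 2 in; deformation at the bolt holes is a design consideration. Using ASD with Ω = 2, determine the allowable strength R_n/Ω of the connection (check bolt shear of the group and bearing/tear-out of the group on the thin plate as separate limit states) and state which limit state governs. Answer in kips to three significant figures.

Bolt shear: A_b = π·0.5²/4 = 0.1963 in²; R_n = 68 × 0.1963 × 3 × 1 = 40.06 kips → 40.06 / 2 = 20 kips.
Bearing (1.2 l_c t F_u ≤ 2.4 d t F_u): upper limit = 2.4·0.5·0.25·65 = 19.5 kips.
  Edge l_c = 1 − 0.5625/2 = 0.7188 → r_n = 14.02 kips; interior l_c = 2 − 0.5625 = 1.438 → r_n = 19.5 kips.
  R_n,bearing = 1·14.02 + 2·19.5 = 53.02 kips → 53.02 / 2 = 26.5 kips.
Bolt shear governs: 20 kips.

20 kips (bolt shear governs)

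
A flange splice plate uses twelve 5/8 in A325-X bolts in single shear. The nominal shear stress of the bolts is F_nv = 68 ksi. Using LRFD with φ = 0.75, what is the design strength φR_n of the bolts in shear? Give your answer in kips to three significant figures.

188 kips

A_b = π × 0.625² / 4 = 0.3068 in².
R_n = F_nv · A_b · n · n_s = 68 × 0.3068 × 12 × 1 = 250.3 kips.
Design strength φR_n = 0.75 × 250.3 = 188 kips.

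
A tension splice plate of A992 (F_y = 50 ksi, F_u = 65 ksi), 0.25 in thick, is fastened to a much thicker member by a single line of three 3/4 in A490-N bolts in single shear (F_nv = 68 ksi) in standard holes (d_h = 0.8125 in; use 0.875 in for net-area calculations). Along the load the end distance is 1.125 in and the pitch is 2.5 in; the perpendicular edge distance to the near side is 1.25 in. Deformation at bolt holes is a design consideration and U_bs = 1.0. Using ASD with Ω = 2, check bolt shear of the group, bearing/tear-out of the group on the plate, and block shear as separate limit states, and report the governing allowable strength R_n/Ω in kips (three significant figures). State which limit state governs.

25.8 kips (block shear governs)

Bolt shear: A_b = π·0.75²/4 = 0.4418 in²; R_n = 68 × 0.4418 × 3 × 1 = 90.12 kips → 90.12 / 2 = 45.1 kips.
Bearing: edge l_c = 0.7188, r_n = 14.02 kips; interior l_c = 1.688, r_n = 29.25 kips; R_n = 14.02 + 2·29.25 = 72.52 kips → 36.3 kips.
Block shear: A_gv = 1.531, A_nv = 0.9844, A_nt = 0.2031 in²; R_n = min(0.6F_uA_nv, 0.6F_yA_gv) + U_bs·F_u·A_nt = 51.59 kips → 25.8 kips.
Block shear governs: 25.8 kips.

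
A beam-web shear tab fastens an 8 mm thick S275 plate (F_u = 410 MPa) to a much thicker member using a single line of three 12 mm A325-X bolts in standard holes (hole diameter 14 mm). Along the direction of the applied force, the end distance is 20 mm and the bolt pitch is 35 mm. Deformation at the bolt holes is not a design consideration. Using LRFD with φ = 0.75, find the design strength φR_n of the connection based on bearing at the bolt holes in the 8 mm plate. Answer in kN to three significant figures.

203 kN

Per bolt r_n = 1.5 l_c t F_u ≤ 3.0 d t F_u; upper limit = 3.0 × 12 × 8 × 410 / 1000 = 118.1 kN.
Edge bolt: l_c = 20 − 14/2 = 13 mm → 1.5 × 13 × 8 × 410 / 1000 = 63.96 → r_n = 63.96 kN.
Interior bolts: l_c = 35 − 14 = 21 mm → 1.5 × 21 × 8 × 410 / 1000 = 103.3 → r_n = 103.3 kN.
R_n = 1 × 63.96 + 2 × 103.3 = 270.6 kN.
Design strength φR_n = 0.75 × 270.6 = 203 kN.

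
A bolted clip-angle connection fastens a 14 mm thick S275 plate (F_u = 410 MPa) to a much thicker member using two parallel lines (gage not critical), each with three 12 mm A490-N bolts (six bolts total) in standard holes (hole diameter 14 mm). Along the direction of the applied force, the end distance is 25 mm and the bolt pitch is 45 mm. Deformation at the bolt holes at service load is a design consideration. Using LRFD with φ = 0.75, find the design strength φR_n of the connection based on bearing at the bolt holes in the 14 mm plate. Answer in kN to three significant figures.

682 kN

Per bolt r_n = 1.2 l_c t F_u ≤ 2.4 d t F_u; upper limit = 2.4 × 12 × 14 × 410 / 1000 = 165.3 kN.
Edge bolt: l_c = 25 − 14/2 = 18 mm → 1.2 × 18 × 14 × 410 / 1000 = 124 → r_n = 124 kN.
Interior bolts: l_c = 45 − 14 = 31 mm → 1.2 × 31 × 14 × 410 / 1000 = 213.5 → r_n = 165.3 kN.
R_n = 2 × 124 + 4 × 165.3 = 909.2 kN.
Design strength φR_n = 0.75 × 909.2 = 682 kN.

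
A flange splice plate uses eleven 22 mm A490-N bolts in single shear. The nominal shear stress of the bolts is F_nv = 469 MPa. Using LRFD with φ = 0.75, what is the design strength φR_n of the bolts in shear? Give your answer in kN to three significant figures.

A_b = π × 22² / 4 = 380.1 mm².
R_n = F_nv · A_b · n · n_s = 469 × 380.1 × 11 × 1 / 1000 = 1961 kN.
Design strength φR_n = 0.75 × 1961 = 1470 kN.

1470 kN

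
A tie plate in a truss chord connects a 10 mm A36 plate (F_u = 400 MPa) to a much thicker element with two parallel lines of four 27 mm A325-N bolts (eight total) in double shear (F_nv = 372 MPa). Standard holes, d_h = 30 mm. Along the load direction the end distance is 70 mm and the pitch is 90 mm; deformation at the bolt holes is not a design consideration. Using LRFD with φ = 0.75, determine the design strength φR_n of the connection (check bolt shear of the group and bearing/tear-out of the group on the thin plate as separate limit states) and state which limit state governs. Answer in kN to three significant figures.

Bolt shear: A_b = π·27²/4 = 572.6 mm²; R_n = 372 × 572.6 × 8 × 2 / 1000 = 3408 kN → 0.75 × 3408 = 2560 kN.
Bearing (1.5 l_c t F_u ≤ 3.0 d t F_u): upper limit = 3.0·27·10·400 / 1000 = 324 kN.
  Edge l_c = 70 − 30/2 = 55 → r_n = 324 kN; interior l_c = 90 − 30 = 60 → r_n = 324 kN.
  R_n,bearing = 2·324 + 6·324 = 2592 kN → 0.75 × 2592 = 1940 kN.
Bearing governs: 1940 kN.

1940 kN (bearing governs)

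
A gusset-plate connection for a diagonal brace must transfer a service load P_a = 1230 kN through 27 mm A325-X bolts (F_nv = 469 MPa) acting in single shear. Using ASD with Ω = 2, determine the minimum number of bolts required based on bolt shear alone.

A_b = π·27²/4 = 572.6 mm².
Per-bolt allowable strength R_n/Ω = 469 × 572.6 × 1 / 1000 / 2 = 134.3 kN.
n ≥ 1230 / 134.3 = 9.161 → use 10 bolts.

10 bolts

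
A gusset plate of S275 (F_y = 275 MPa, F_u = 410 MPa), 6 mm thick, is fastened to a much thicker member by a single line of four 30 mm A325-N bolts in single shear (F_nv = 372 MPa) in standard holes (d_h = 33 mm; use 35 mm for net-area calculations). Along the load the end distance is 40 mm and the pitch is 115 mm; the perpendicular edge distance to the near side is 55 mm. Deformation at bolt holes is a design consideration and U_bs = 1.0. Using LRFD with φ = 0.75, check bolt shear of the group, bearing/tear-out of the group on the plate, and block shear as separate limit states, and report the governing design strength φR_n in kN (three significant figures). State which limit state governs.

355 kN (block shear governs)

Bolt shear: A_b = π·30²/4 = 706.9 mm²; R_n = 372 × 706.9 × 4 × 1 / 1000 = 1052 kN → 0.75 × 1052 = 789 kN.
Bearing: edge l_c = 23.5, r_n = 69.37 kN; interior l_c = 82, r_n = 177.1 kN; R_n = 69.37 + 3·177.1 = 600.7 kN → 451 kN.
Block shear: A_gv = 2310, A_nv = 1575, A_nt = 225 mm²; R_n = min(0.6F_uA_nv, 0.6F_yA_gv) + U_bs·F_u·A_nt = 473.4 kN → 355 kN.
Block shear governs: 355 kN.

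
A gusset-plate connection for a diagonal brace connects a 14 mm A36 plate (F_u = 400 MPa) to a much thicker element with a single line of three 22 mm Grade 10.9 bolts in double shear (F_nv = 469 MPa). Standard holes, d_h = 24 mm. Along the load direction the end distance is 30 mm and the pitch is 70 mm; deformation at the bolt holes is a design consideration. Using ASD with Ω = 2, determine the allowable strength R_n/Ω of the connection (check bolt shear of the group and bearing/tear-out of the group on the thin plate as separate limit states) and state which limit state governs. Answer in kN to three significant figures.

356 kN (bearing governs)

Bolt shear: A_b = π·22²/4 = 380.1 mm²; R_n = 469 × 380.1 × 3 × 2 / 1000 = 1070 kN → 1070 / 2 = 535 kN.
Bearing (1.2 l_c t F_u ≤ 2.4 d t F_u): upper limit = 2.4·22·14·400 / 1000 = 295.7 kN.
  Edge l_c = 30 − 24/2 = 18 → r_n = 121 kN; interior l_c = 70 − 24 = 46 → r_n = 295.7 kN.
  R_n,bearing = 1·121 + 2·295.7 = 712.3 kN → 712.3 / 2 = 356 kN.
Bearing governs: 356 kN.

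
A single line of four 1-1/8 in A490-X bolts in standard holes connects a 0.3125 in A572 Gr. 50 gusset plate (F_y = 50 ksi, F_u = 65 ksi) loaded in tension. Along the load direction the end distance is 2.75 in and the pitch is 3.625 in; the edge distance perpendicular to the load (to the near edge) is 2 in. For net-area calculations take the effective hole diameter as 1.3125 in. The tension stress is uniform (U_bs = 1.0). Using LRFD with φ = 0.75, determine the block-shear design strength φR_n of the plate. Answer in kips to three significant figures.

Shear plane L_v = 2.75 + 3·3.625 = 13.62 in; A_gv = 13.62 × 0.3125 = 4.258 in².
A_nv = (13.62 − 3.5·1.3125) × 0.3125 = 2.822 in².
A_nt = (2 − 0.5·1.3125) × 0.3125 = 0.4199 in².
0.6 F_u A_nv = 110.1 kips; 0.6 F_y A_gv = 127.7 kips → shear rupture governs the shear term.
R_n = 110.1 + 1.0 × 65 × 0.4199 = 137.4 kips.
Design strength φR_n = 0.75 × 137.4 = 103 kips.

103 kips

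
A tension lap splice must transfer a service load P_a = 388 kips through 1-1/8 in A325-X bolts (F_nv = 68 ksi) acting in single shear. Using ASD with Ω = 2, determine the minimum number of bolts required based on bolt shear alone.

12 bolts

A_b = π·1.125²/4 = 0.994 in².
Per-bolt allowable strength R_n/Ω = 68 × 0.994 × 1 / 2 = 33.8 kips.
n ≥ 388 / 33.8 = 11.48 → use 12 bolts.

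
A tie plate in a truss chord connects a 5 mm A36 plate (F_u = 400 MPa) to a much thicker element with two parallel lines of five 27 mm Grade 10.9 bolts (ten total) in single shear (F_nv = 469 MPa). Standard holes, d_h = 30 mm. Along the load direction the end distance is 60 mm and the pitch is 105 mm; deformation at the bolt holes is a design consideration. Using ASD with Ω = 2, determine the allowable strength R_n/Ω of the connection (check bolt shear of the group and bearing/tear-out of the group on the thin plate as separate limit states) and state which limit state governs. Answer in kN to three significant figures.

626 kN (bearing governs)

Bolt shear: A_b = π·27²/4 = 572.6 mm²; R_n = 469 × 572.6 × 10 × 1 / 1000 = 2685 kN → 2685 / 2 = 1340 kN.
Bearing (1.2 l_c t F_u ≤ 2.4 d t F_u): upper limit = 2.4·27·5·400 / 1000 = 129.6 kN.
  Edge l_c = 60 − 30/2 = 45 → r_n = 108 kN; interior l_c = 105 − 30 = 75 → r_n = 129.6 kN.
  R_n,bearing = 2·108 + 8·129.6 = 1253 kN → 1253 / 2 = 626 kN.
Bearing governs: 626 kN.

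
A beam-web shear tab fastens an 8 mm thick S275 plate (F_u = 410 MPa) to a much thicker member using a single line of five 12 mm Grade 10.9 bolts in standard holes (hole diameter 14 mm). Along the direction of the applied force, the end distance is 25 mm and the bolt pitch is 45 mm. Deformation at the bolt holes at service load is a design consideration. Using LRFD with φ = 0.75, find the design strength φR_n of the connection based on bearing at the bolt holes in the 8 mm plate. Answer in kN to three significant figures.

337 kN

Per bolt r_n = 1.2 l_c t F_u ≤ 2.4 d t F_u; upper limit = 2.4 × 12 × 8 × 410 / 1000 = 94.46 kN.
Edge bolt: l_c = 25 − 14/2 = 18 mm → 1.2 × 18 × 8 × 410 / 1000 = 70.85 → r_n = 70.85 kN.
Interior bolts: l_c = 45 − 14 = 31 mm → 1.2 × 31 × 8 × 410 / 1000 = 122 → r_n = 94.46 kN.
R_n = 1 × 70.85 + 4 × 94.46 = 448.7 kN.
Design strength φR_n = 0.75 × 448.7 = 337 kN.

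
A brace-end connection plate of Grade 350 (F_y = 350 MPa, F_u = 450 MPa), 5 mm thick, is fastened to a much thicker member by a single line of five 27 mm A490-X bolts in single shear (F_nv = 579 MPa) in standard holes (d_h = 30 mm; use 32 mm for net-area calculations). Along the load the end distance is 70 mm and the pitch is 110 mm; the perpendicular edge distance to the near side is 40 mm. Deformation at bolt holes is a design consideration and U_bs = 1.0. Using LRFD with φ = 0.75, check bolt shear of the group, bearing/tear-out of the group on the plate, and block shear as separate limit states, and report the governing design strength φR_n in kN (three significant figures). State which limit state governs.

Bolt shear: A_b = π·27²/4 = 572.6 mm²; R_n = 579 × 572.6 × 5 × 1 / 1000 = 1658 kN → 0.75 × 1658 = 1240 kN.
Bearing: edge l_c = 55, r_n = 145.8 kN; interior l_c = 80, r_n = 145.8 kN; R_n = 145.8 + 4·145.8 = 729 kN → 547 kN.
Block shear: A_gv = 2550, A_nv = 1830, A_nt = 120 mm²; R_n = min(0.6F_uA_nv, 0.6F_yA_gv) + U_bs·F_u·A_nt = 548.1 kN → 411 kN.
Block shear governs: 411 kN.

411 kN (block shear governs)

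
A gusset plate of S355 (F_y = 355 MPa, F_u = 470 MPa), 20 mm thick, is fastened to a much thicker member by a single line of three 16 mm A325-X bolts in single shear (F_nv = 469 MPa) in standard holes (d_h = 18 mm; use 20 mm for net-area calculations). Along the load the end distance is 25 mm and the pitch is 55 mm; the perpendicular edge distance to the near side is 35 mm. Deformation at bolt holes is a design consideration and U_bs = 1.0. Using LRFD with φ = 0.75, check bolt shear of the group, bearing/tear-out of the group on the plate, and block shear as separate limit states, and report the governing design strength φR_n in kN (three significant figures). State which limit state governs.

Bolt shear: A_b = π·16²/4 = 201.1 mm²; R_n = 469 × 201.1 × 3 × 1 / 1000 = 282.9 kN → 0.75 × 282.9 = 212 kN.
Bearing: edge l_c = 16, r_n = 180.5 kN; interior l_c = 37, r_n = 361 kN; R_n = 180.5 + 2·361 = 902.4 kN → 677 kN.
Block shear: A_gv = 2700, A_nv = 1700, A_nt = 500 mm²; R_n = min(0.6F_uA_nv, 0.6F_yA_gv) + U_bs·F_u·A_nt = 714.4 kN → 536 kN.
Bolt shear governs: 212 kN.

212 kN (bolt shear governs)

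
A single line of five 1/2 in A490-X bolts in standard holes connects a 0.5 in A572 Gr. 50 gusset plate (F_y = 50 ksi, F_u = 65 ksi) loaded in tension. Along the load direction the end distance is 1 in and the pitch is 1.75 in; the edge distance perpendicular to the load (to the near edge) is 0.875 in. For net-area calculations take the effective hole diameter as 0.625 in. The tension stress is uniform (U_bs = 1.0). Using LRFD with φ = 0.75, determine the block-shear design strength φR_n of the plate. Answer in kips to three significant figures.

Shear plane L_v = 1 + 4·1.75 = 8 in; A_gv = 8 × 0.5 = 4 in².
A_nv = (8 − 4.5·0.625) × 0.5 = 2.594 in².
A_nt = (0.875 − 0.5·0.625) × 0.5 = 0.2812 in².
0.6 F_u A_nv = 101.2 kips; 0.6 F_y A_gv = 120 kips → shear rupture governs the shear term.
R_n = 101.2 + 1.0 × 65 × 0.2812 = 119.4 kips.
Design strength φR_n = 0.75 × 119.4 = 89.6 kips.

89.6 kips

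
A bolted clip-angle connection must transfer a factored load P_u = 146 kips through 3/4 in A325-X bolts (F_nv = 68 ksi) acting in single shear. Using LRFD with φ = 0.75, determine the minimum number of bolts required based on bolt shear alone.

A_b = π·0.75²/4 = 0.4418 in².
Per-bolt design strength φR_n = 0.75 × 68 × 0.4418 × 1 = 22.53 kips.
n ≥ 146 / 22.53 = 6.48 → use 7 bolts.

7 bolts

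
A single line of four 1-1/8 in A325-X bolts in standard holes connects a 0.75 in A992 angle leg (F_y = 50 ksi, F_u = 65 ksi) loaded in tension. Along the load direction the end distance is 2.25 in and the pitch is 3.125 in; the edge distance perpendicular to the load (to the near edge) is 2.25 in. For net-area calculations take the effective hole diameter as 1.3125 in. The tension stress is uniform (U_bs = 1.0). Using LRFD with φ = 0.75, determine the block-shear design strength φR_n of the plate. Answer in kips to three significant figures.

213 kips

Shear plane L_v = 2.25 + 3·3.125 = 11.62 in; A_gv = 11.62 × 0.75 = 8.719 in².
A_nv = (11.62 − 3.5·1.3125) × 0.75 = 5.273 in².
A_nt = (2.25 − 0.5·1.3125) × 0.75 = 1.195 in².
0.6 F_u A_nv = 205.7 kips; 0.6 F_y A_gv = 261.6 kips → shear rupture governs the shear term.
R_n = 205.7 + 1.0 × 65 × 1.195 = 283.4 kips.
Design strength φR_n = 0.75 × 283.4 = 213 kips.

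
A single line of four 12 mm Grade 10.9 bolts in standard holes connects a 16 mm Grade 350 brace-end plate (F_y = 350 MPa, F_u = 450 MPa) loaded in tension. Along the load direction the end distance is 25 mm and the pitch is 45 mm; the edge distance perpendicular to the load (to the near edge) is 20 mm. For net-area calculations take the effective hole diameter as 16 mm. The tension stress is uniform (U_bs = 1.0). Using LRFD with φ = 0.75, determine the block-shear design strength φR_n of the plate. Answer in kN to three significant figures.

Shear plane L_v = 25 + 3·45 = 160 mm; A_gv = 160 × 16 = 2560 mm².
A_nv = (160 − 3.5·16) × 16 = 1664 mm².
A_nt = (20 − 0.5·16) × 16 = 192 mm².
0.6 F_u A_nv = 449.3 kN; 0.6 F_y A_gv = 537.6 kN → shear rupture governs the shear term.
R_n = 449.3 + 1.0 × 450 × 192 / 1000 = 535.7 kN.
Design strength φR_n = 0.75 × 535.7 = 402 kN.

402 kN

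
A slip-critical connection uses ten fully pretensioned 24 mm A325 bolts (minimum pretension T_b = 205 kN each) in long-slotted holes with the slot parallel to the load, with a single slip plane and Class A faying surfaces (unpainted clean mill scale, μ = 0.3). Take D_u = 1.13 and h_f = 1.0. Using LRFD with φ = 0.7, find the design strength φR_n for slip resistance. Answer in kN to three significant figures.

486 kN

R_n = μ · D_u · h_f · T_b · n_s · n_b = 0.3 × 1.13 × 1.0 × 205 × 1 × 10 = 694.9 kN.
Design strength φR_n = 0.7 × 694.9 = 486 kN.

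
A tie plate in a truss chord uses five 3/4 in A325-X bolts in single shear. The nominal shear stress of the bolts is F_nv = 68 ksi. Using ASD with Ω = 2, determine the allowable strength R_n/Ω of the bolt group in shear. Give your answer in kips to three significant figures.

75.1 kips

A_b = π × 0.75² / 4 = 0.4418 in².
R_n = F_nv · A_b · n · n_s = 68 × 0.4418 × 5 × 1 = 150.2 kips.
Allowable strength R_n/Ω = 150.2 / 2 = 75.1 kips.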